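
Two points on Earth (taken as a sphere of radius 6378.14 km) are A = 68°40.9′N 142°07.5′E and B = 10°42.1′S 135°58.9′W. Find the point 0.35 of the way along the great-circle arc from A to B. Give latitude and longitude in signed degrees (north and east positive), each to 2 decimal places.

47.09°, -164.33°

Central angle δ = 1.6937 rad. Interpolating on the sphere with fraction f = 0.35:
P = [sin((1−f)δ)·A + sin(fδ)·B] / sin δ = 0.8984·A + 0.5629·B in Cartesian coordinates,
giving P = (-0.6556, -0.1839, 0.7324), i.e. latitude 47.09°, longitude -164.33°.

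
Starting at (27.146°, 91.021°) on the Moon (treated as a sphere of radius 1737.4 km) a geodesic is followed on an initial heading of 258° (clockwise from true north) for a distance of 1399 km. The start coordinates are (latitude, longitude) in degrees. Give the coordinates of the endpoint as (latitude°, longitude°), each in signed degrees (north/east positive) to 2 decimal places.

Angular distance δ = d/R = 1399/1737.4 = 0.80523 rad; initial bearing θ = 4.5029 rad.
sin φ₂ = sin φ₁ cos δ + cos φ₁ sin δ cos θ = (0.4563)(0.6929) + (0.8898)(0.7210)(-0.2079) = 0.1828, so φ₂ = 10.53°.
Δλ = atan2(sin θ sin δ cos φ₁, cos δ − sin φ₁ sin φ₂) = atan2(-0.6275, 0.6096) = -45.833°.
λ₂ = 91.021° − 45.833° = 45.19°.

10.53°, 45.19°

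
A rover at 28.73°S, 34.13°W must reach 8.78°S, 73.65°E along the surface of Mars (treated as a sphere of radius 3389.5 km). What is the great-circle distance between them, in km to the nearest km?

5977 km

In radians: φ₁ = -0.5014, φ₂ = -0.1532, Δλ = 107.780° = 1.8811 rad.
Haversine: a = sin²(Δφ/2) + cos φ₁ cos φ₂ sin²(Δλ/2) = 0.0300 + (0.8769)(0.9883)(0.6527) = 0.59563.
Central angle c = 2·arcsin(√a) = 1.76324 rad.
Distance = R·c = 3389.5 × 1.7632 ≈ 5977 km.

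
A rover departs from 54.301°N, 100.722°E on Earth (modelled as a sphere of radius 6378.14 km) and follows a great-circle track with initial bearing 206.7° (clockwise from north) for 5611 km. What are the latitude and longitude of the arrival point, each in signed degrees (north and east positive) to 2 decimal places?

Angular distance δ = d/R = 5611/6378.14 = 0.87972 rad; initial bearing θ = 3.6076 rad.
sin φ₂ = sin φ₁ cos δ + cos φ₁ sin δ cos θ = (0.8121)(0.6374) + (0.5835)(0.7706)(-0.8934) = 0.1159, so φ₂ = 6.66°.
Δλ = atan2(sin θ sin δ cos φ₁, cos δ − sin φ₁ sin φ₂) = atan2(-0.2020, 0.5432) = -20.400°.
λ₂ = 100.722° − 20.400° = 80.32°.

6.66°, 80.32°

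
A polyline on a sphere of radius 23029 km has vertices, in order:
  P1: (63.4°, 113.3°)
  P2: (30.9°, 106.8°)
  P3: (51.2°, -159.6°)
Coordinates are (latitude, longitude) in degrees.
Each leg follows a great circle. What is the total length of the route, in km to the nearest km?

40702 km

Leg P1→P2: central angle 0.5718 rad, distance 13168.3 km.
Leg P2→P3: central angle 1.1956 rad, distance 27533.3 km.
Total: 13168.3 + 27533.3 ≈ 40702 km.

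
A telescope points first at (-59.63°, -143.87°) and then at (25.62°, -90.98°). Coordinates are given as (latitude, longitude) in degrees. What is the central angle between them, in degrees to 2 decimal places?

95.62°

With latitudes φ₁ = -59.630°, φ₂ = 25.620° and longitude difference Δλ = 52.890°:
cos c = sin φ₁ sin φ₂ + cos φ₁ cos φ₂ cos Δλ = (-0.8628)(0.4324) + (0.5056)(0.9017)(0.6033) = -0.09802,
so c = arccos(-0.09802) = 1.66897 rad.
So the angular separation is 95.62°.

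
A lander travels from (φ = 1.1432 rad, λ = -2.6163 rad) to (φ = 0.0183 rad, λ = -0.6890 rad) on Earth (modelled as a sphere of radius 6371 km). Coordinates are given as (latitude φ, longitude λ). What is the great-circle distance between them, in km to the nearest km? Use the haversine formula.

10826 km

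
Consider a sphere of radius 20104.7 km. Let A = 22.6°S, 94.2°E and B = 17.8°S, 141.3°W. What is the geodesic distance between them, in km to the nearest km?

39426 km

Let φ₁ = -0.3944 rad, φ₂ = -0.3107 rad, and Δλ = 2.1729 rad.
cos c = sin φ₁ sin φ₂ + cos φ₁ cos φ₂ cos Δλ = (-0.3843)(-0.3057) + (0.9232)(0.9521)(-0.5664) = -0.38040,
so c = arccos(-0.38040) = 1.96103 rad.
Distance = R·c = 20104.7 × 1.9610 ≈ 39426 km.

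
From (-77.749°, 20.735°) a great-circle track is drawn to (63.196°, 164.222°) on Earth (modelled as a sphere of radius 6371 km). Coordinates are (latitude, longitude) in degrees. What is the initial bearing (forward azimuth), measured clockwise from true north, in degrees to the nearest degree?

Δλ = 143.487° = 2.5043 rad.
y = sin Δλ · cos φ₂ = (0.5950)(0.4509) = 0.2683
x = cos φ₁ sin φ₂ − sin φ₁ cos φ₂ cos Δλ = (0.2122)(0.8926) − (-0.9772)(0.4509)(-0.8037) = -0.1648
θ = atan2(y, x) = 121.56°, so the bearing is 122°.

122°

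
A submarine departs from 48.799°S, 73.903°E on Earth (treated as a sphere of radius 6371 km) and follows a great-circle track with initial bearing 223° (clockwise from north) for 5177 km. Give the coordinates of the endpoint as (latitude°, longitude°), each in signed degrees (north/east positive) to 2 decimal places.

-60.13°, -9.94°

Angular distance δ = d/R = 5177/6371 = 0.81259 rad; initial bearing θ = 3.8921 rad.
sin φ₂ = sin φ₁ cos δ + cos φ₁ sin δ cos θ = (-0.7524)(0.6876) + (0.6587)(0.7261)(-0.7314) = -0.8671, so φ₂ = -60.13°.
Δλ = atan2(sin θ sin δ cos φ₁, cos δ − sin φ₁ sin φ₂) = atan2(-0.3262, 0.0352) = -83.845°.
λ₂ = 73.903° − 83.845° = -9.94°.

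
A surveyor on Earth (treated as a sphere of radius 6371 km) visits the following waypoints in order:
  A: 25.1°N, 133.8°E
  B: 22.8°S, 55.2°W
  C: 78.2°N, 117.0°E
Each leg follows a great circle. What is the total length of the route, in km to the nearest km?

32907 km

Leg A→B: central angle 2.9926 rad, distance 19065.7 km.
Leg B→C: central angle 2.1726 rad, distance 13841.4 km.
Total: 19065.7 + 13841.4 ≈ 32907 km.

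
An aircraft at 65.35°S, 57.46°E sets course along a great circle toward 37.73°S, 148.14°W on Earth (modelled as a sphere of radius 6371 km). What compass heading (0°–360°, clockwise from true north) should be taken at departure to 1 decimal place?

Δλ = 154.400° = 2.6948 rad.
y = sin Δλ · cos φ₂ = (0.4321)(0.7909) = 0.3417
x = cos φ₁ sin φ₂ − sin φ₁ cos φ₂ cos Δλ = (0.4171)(-0.6119) − (-0.9089)(0.7909)(-0.9018) = -0.9035
θ = atan2(y, x) = 159.28°, so the bearing is 159.3°.

159.3°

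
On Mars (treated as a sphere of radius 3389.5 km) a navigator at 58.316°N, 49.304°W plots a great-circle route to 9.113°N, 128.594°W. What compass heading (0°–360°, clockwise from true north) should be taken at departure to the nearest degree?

266°

Δλ = -79.290° = -1.3839 rad.
y = sin Δλ · cos φ₂ = (-0.9826)(0.9874) = -0.9702
x = cos φ₁ sin φ₂ − sin φ₁ cos φ₂ cos Δλ = (0.5252)(0.1584) − (0.8510)(0.9874)(0.1858) = -0.0730
θ = atan2(y, x) = -94.30°; adding 360° gives 266°.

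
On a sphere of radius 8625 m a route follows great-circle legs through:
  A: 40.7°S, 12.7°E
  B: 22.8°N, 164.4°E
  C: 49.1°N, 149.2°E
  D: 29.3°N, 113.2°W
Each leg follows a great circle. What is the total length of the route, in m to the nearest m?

37938 m

Leg A→B: central angle 2.6221 rad, distance 22615.4 m.
Leg B→C: central angle 0.5046 rad, distance 4352.1 m.
Leg C→D: central angle 1.2720 rad, distance 10970.9 m.
Total: 22615.4 + 4352.1 + 10970.9 ≈ 37938 m.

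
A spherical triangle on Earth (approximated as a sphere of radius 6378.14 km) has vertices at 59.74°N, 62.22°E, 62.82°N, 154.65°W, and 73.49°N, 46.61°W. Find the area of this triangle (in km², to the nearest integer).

Side lengths (central angles): a = 0.6220, b = 0.6731, c = 0.9469 rad; semiperimeter s = 1.1210.
By l'Huilier's theorem, tan(E/4) = √[tan(s/2) tan((s−a)/2) tan((s−b)/2) tan((s−c)/2)], giving spherical excess E = 0.2253 rad.
Area = E·R² = 0.2253 × (6378.14)² ≈ 9165030 km².

9165030 km²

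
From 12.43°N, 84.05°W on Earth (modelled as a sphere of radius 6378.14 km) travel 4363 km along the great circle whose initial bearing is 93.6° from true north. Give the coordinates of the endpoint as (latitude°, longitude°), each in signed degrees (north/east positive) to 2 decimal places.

7.36°, -44.56°

Angular distance δ = d/R = 4363/6378.14 = 0.68406 rad; initial bearing θ = 1.6336 rad.
sin φ₂ = sin φ₁ cos δ + cos φ₁ sin δ cos θ = (0.2152)(0.7750) + (0.9766)(0.6319)(-0.0628) = 0.1281, so φ₂ = 7.36°.
Δλ = atan2(sin θ sin δ cos φ₁, cos δ − sin φ₁ sin φ₂) = atan2(0.6159, 0.7474) = 39.489°.
λ₂ = -84.050° + 39.489° = -44.56°.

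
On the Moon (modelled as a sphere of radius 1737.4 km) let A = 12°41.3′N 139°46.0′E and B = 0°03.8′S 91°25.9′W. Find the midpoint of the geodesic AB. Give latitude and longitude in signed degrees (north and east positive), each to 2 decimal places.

Central angle δ = 2.2288 rad. Interpolating on the sphere with fraction f = 0.5:
P = [sin((1−f)δ)·A + sin(fδ)·B] / sin δ = 1.1346·A + 1.1346·B in Cartesian coordinates,
giving P = (-0.8733, -0.4193, 0.2479), i.e. latitude 14.36°, longitude -154.35°.

14.36°, -154.35°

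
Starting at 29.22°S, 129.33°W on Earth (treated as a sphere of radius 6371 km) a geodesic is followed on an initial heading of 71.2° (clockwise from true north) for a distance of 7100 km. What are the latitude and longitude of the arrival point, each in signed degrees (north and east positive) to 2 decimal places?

Angular distance δ = d/R = 7100/6371 = 1.11442 rad; initial bearing θ = 1.2427 rad.
sin φ₂ = sin φ₁ cos δ + cos φ₁ sin δ cos θ = (-0.4882)(0.4407) + (0.8728)(0.8977)(0.3223) = 0.0373, so φ₂ = 2.14°.
Δλ = atan2(sin θ sin δ cos φ₁, cos δ − sin φ₁ sin φ₂) = atan2(0.7416, 0.4589) = 58.251°.
λ₂ = -129.330° + 58.251° = -71.08°.

2.14°, -71.08°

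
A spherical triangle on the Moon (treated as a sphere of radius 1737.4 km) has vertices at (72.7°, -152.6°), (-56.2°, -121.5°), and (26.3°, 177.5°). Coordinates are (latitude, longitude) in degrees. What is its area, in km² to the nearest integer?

Side lengths (central angles): a = 1.6975, b = 0.8578, c = 2.2807 rad; semiperimeter s = 2.4180.
By l'Huilier's theorem, tan(E/4) = √[tan(s/2) tan((s−a)/2) tan((s−b)/2) tan((s−c)/2)], giving spherical excess E = 1.0183 rad.
Area = E·R² = 1.0183 × (1737.4)² ≈ 3073836 km².

3073836 km²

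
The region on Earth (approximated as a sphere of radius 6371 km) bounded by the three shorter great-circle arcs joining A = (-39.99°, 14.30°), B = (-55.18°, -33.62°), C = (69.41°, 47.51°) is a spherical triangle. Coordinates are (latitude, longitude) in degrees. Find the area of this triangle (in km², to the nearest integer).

33573201 km²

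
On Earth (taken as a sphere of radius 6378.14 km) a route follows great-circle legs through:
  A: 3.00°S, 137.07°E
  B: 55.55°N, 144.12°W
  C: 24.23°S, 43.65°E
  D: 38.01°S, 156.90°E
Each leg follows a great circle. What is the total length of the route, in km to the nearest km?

36304 km

Leg A→B: central angle 1.5043 rad, distance 9594.5 km.
Leg B→C: central angle 2.5859 rad, distance 16493.3 km.
Leg C→D: central angle 1.6017 rad, distance 10215.9 km.
Total: 9594.5 + 16493.3 + 10215.9 ≈ 36304 km.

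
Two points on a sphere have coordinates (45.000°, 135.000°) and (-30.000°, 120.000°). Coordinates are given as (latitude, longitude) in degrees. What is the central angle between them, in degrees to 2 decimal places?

76.23°

With latitudes φ₁ = 45.000°, φ₂ = -30.000° and longitude difference Δλ = -15.000°:
Haversine: a = sin²(Δφ/2) + cos φ₁ cos φ₂ sin²(Δλ/2) = 0.3706 + (0.7071)(0.8660)(0.0170) = 0.38102.
Central angle c = 2·arcsin(√a) = 1.33054 rad.
So the angular separation is 76.23°.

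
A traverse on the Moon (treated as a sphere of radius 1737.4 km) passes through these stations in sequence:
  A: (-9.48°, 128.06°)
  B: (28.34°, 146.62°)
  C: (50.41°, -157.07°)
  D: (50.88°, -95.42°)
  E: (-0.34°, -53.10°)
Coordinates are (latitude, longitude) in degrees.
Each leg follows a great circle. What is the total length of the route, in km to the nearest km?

5751 km

Leg A→B: central angle 0.7306 rad, distance 1269.3 km.
Leg B→C: central angle 0.8272 rad, distance 1437.1 km.
Leg C→D: central angle 0.6619 rad, distance 1150.0 km.
Leg D→E: central angle 1.0907 rad, distance 1894.9 km.
Total: 1269.3 + 1437.1 + 1150.0 + 1894.9 ≈ 5751 km.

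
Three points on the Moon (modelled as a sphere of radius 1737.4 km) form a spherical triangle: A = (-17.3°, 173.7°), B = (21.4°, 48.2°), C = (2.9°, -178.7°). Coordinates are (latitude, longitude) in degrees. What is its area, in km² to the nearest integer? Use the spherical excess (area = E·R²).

Side lengths (central angles): a = 2.2356, b = 0.3761, c = 2.2456 rad; semiperimeter s = 2.4286.
By l'Huilier's theorem, tan(E/4) = √[tan(s/2) tan((s−a)/2) tan((s−b)/2) tan((s−c)/2)], giving spherical excess E = 0.7838 rad.
Area = E·R² = 0.7838 × (1737.4)² ≈ 2365835 km².

2365835 km²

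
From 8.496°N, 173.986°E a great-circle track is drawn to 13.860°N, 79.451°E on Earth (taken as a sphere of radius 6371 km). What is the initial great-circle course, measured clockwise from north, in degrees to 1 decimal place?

With φ₁ = 0.1483, φ₂ = 0.2419, Δλ = -1.6499 rad, the forward-azimuth formula gives
θ = atan2( sin Δλ cos φ₂ , cos φ₁ sin φ₂ − sin φ₁ cos φ₂ cos Δλ ) = atan2(-0.9678, 0.2483) = -75.61°.
Adding 360° brings this into [0°, 360°): 284.4°.

284.4°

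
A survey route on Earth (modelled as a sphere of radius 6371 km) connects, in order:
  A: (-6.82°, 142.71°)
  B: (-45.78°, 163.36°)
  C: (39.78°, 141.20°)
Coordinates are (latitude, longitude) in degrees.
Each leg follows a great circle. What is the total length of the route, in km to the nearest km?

14532 km

Leg A→B: central angle 0.7479 rad, distance 4765.1 km.
Leg B→C: central angle 1.5330 rad, distance 9766.5 km.
Total: 4765.1 + 9766.5 ≈ 14532 km.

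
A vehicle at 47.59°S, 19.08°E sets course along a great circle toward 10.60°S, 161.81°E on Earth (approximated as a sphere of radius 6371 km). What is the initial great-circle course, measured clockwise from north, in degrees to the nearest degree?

140°

Δλ = 142.730° = 2.4911 rad.
y = sin Δλ · cos φ₂ = (0.6056)(0.9829) = 0.5952
x = cos φ₁ sin φ₂ − sin φ₁ cos φ₂ cos Δλ = (0.6744)(-0.1840) − (-0.7383)(0.9829)(-0.7958) = -0.7016
θ = atan2(y, x) = 139.69°, so the bearing is 140°.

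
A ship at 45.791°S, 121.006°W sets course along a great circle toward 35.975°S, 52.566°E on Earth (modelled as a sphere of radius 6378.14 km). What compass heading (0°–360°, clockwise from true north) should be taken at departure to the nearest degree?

175°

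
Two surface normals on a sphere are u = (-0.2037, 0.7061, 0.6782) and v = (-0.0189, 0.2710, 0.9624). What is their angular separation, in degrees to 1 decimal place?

32.0°

u·v = 0.8479; |u| = 1.0000, |v| = 1.0000.
cos θ = (u·v)/(|u||v|) = 0.8479, so θ = 32.0°.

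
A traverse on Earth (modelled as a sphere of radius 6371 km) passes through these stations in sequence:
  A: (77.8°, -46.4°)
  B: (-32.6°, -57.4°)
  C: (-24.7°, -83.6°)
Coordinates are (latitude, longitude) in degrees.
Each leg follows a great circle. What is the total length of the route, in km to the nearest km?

14993 km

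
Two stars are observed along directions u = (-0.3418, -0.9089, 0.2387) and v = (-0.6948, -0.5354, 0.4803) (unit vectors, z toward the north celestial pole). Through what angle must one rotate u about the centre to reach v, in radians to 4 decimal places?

0.5758 rad

u·v = 0.8388; |u| = 1.0000, |v| = 1.0000.
cos θ = (u·v)/(|u||v|) = 0.8388, so θ = 0.5758 rad.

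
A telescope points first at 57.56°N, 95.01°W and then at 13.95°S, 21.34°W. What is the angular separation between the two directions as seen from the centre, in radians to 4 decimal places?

1.6279 rad

In radians: φ₁ = 1.0046, φ₂ = -0.2435, Δλ = 73.670° = 1.2858 rad.
cos c = sin φ₁ sin φ₂ + cos φ₁ cos φ₂ cos Δλ = (0.8440)(-0.2411) + (0.5364)(0.9705)(0.2812) = -0.05708,
so c = arccos(-0.05708) = 1.62791 rad.
So the angular separation is 1.6279 rad.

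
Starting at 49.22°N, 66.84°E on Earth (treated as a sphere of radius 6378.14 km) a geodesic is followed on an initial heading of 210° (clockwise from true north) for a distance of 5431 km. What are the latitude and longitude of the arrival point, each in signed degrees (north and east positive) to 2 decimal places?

4.21°, 44.68°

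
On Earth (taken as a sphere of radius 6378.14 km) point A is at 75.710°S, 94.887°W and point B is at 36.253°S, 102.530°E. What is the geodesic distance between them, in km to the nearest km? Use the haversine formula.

7511 km

With latitudes φ₁ = -75.710°, φ₂ = -36.253° and longitude difference Δλ = -162.583°:
Haversine: a = sin²(Δφ/2) + cos φ₁ cos φ₂ sin²(Δλ/2) = 0.1139 + (0.2468)(0.8064)(0.9771) = 0.30843.
Central angle c = 2·arcsin(√a) = 1.17761 rad.
Distance = R·c = 6378.14 × 1.1776 ≈ 7511 km.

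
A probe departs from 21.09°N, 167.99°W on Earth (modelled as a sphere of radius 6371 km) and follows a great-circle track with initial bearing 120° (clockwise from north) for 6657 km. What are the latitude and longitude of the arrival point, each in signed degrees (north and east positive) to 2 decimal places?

-12.88°, -117.79°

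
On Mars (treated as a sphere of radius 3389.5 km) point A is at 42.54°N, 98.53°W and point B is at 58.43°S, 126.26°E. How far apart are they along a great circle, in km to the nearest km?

Let φ₁ = 0.7425 rad, φ₂ = -1.0198 rad, and Δλ = -2.3599 rad.
Haversine: a = sin²(Δφ/2) + cos φ₁ cos φ₂ sin²(Δλ/2) = 0.5951 + (0.7368)(0.5235)(0.8548) = 0.92490.
Central angle c = 2·arcsin(√a) = 2.58641 rad.
Distance = R·c = 3389.5 × 2.5864 ≈ 8767 km.

8767 km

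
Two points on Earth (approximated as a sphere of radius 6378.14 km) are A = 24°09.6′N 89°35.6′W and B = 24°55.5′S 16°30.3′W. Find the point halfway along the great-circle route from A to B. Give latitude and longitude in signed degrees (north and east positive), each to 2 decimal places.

-0.48°, -53.18°

Central angle δ = 1.5025 rad. Interpolating on the sphere with fraction f = 0.5:
P = [sin((1−f)δ)·A + sin(fδ)·B] / sin δ = 0.6842·A + 0.6842·B in Cartesian coordinates,
giving P = (0.5993, -0.8005, -0.0083), i.e. latitude -0.48°, longitude -53.18°.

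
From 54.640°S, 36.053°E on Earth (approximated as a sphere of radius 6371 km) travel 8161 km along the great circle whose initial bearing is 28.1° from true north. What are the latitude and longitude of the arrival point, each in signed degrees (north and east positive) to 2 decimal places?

Angular distance δ = d/R = 8161/6371 = 1.28096 rad; initial bearing θ = 0.4904 rad.
sin φ₂ = sin φ₁ cos δ + cos φ₁ sin δ cos θ = (-0.8155)(0.2858) + (0.5787)(0.9583)(0.8821) = 0.2561, so φ₂ = 14.84°.
Δλ = atan2(sin θ sin δ cos φ₁, cos δ − sin φ₁ sin φ₂) = atan2(0.2612, 0.4947) = 27.836°.
λ₂ = 36.053° + 27.836° = 63.89°.

14.84°, 63.89°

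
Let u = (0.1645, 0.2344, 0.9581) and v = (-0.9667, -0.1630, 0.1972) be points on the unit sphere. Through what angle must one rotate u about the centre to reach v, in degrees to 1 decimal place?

90.5°

u·v = -0.0083; |u| = 1.0000, |v| = 1.0000.
cos θ = (u·v)/(|u||v|) = -0.0083, so θ = 90.5°.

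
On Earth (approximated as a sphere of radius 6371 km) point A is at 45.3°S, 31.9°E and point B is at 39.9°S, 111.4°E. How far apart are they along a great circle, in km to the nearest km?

With latitudes φ₁ = -45.300°, φ₂ = -39.900° and longitude difference Δλ = 79.500°:
cos c = sin φ₁ sin φ₂ + cos φ₁ cos φ₂ cos Δλ = (-0.7108)(-0.6414) + (0.7034)(0.7672)(0.1822) = 0.55428,
so c = arccos(0.55428) = 0.98330 rad.
Distance = R·c = 6371 × 0.9833 ≈ 6265 km.

6265 km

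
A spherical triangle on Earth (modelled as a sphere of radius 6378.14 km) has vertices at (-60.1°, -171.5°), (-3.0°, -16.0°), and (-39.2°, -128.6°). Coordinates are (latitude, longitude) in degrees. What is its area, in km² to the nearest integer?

33295070 km²

Side lengths (central angles): a = 1.8383, b = 0.5901, c = 1.9906 rad; semiperimeter s = 2.2095.
By l'Huilier's theorem, tan(E/4) = √[tan(s/2) tan((s−a)/2) tan((s−b)/2) tan((s−c)/2)], giving spherical excess E = 0.8184 rad.
Area = E·R² = 0.8184 × (6378.14)² ≈ 33295070 km².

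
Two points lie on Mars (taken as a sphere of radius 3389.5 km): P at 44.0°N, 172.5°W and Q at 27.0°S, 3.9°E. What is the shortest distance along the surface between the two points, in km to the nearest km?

With latitudes φ₁ = 44.000°, φ₂ = -27.000° and longitude difference Δλ = 176.400°:
cos c = sin φ₁ sin φ₂ + cos φ₁ cos φ₂ cos Δλ = (0.6947)(-0.4540) + (0.7193)(0.8910)(-0.9980) = -0.95504,
so c = arccos(-0.95504) = 2.84059 rad.
Distance = R·c = 3389.5 × 2.8406 ≈ 9628 km.

9628 km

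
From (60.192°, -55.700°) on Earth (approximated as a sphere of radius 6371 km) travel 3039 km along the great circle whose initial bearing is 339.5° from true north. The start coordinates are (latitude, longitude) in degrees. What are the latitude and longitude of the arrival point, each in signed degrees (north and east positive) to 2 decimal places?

79.94°, -122.64°

Angular distance δ = d/R = 3039/6371 = 0.47701 rad; initial bearing θ = 5.9254 rad.
sin φ₂ = sin φ₁ cos δ + cos φ₁ sin δ cos θ = (0.8677)(0.8884) + (0.4971)(0.4591)(0.9367) = 0.9846, so φ₂ = 79.94°.
Δλ = atan2(sin θ sin δ cos φ₁, cos δ − sin φ₁ sin φ₂) = atan2(-0.0799, 0.0340) = -66.937°.
λ₂ = -55.700° − 66.937° = -122.64°.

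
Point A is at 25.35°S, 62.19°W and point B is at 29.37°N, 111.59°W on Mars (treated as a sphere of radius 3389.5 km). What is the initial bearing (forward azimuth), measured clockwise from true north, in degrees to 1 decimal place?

With φ₁ = -0.4424, φ₂ = 0.5126, Δλ = -0.8622 rad, the forward-azimuth formula gives
θ = atan2( sin Δλ cos φ₂ , cos φ₁ sin φ₂ − sin φ₁ cos φ₂ cos Δλ ) = atan2(-0.6617, 0.6860) = -43.96°.
Adding 360° brings this into [0°, 360°): 316.0°.

316.0°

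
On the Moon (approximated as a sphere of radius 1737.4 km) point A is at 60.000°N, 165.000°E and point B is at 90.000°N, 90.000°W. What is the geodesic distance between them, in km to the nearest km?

In radians: φ₁ = 1.0472, φ₂ = 1.5708, Δλ = 105.000° = 1.8326 rad.
Haversine: a = sin²(Δφ/2) + cos φ₁ cos φ₂ sin²(Δλ/2) = 0.0670 + (0.5000)(0.0000)(0.6294) = 0.06699.
Central angle c = 2·arcsin(√a) = 0.52360 rad.
Distance = R·c = 1737.4 × 0.5236 ≈ 910 km.

910 km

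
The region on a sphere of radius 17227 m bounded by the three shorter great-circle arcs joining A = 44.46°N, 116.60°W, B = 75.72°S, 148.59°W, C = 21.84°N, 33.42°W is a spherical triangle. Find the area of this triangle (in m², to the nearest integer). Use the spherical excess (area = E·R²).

671320391 m²

Side lengths (central angles): a = 2.0464, b = 1.2247, c = 2.1288 rad; semiperimeter s = 2.6999.
By l'Huilier's theorem, tan(E/4) = √[tan(s/2) tan((s−a)/2) tan((s−b)/2) tan((s−c)/2)], giving spherical excess E = 2.2621 rad.
Area = E·R² = 2.2621 × (17227)² ≈ 671320391 m².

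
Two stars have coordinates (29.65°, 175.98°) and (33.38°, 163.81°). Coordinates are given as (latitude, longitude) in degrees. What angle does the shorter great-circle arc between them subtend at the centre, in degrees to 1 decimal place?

In radians: φ₁ = 0.5175, φ₂ = 0.5826, Δλ = -12.170° = -0.2124 rad.
cos c = sin φ₁ sin φ₂ + cos φ₁ cos φ₂ cos Δλ = (0.4947)(0.5502) + (0.8691)(0.8350)(0.9775) = 0.98157,
so c = arccos(0.98157) = 0.19227 rad.
So the angular separation is 11.0°.

11.0°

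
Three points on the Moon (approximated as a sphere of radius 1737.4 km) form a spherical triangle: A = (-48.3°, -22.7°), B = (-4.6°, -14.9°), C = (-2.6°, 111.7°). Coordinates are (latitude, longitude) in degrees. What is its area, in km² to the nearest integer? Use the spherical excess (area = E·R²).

Side lengths (central angles): a = 2.2019, b = 2.0165, c = 0.7715 rad; semiperimeter s = 2.4950.
By l'Huilier's theorem, tan(E/4) = √[tan(s/2) tan((s−a)/2) tan((s−b)/2) tan((s−c)/2)], giving spherical excess E = 1.3605 rad.
Area = E·R² = 1.3605 × (1737.4)² ≈ 4106788 km².

4106788 km²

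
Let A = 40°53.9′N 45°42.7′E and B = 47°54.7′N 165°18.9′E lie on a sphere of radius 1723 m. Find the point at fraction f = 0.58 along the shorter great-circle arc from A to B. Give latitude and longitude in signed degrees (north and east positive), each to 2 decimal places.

63.00°, 113.02°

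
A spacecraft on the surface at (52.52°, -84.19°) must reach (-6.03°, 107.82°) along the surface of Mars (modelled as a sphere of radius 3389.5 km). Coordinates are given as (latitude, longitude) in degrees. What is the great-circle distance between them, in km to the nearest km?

7837 km

Let φ₁ = 0.9166 rad, φ₂ = -0.1052 rad, and Δλ = -2.9320 rad.
cos c = sin φ₁ sin φ₂ + cos φ₁ cos φ₂ cos Δλ = (0.7936)(-0.1050) + (0.6085)(0.9945)(-0.9781) = -0.67524,
so c = arccos(-0.67524) = 2.31208 rad.
Distance = R·c = 3389.5 × 2.3121 ≈ 7837 km.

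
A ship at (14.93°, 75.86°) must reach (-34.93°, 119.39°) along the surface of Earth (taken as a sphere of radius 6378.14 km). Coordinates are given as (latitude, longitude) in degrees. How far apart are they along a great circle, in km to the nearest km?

7206 km

Let φ₁ = 0.2606 rad, φ₂ = -0.6096 rad, and Δλ = 0.7597 rad.
cos c = sin φ₁ sin φ₂ + cos φ₁ cos φ₂ cos Δλ = (0.2576)(-0.5726) + (0.9662)(0.8199)(0.7250) = 0.42682,
so c = arccos(0.42682) = 1.12982 rad.
Distance = R·c = 6378.14 × 1.1298 ≈ 7206 km.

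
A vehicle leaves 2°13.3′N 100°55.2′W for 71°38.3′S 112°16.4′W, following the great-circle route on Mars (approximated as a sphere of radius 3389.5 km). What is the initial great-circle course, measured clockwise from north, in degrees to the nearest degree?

184°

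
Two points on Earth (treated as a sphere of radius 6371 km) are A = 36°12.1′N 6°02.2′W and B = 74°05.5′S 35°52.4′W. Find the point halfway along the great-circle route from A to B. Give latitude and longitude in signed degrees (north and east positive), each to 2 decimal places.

-19.40°, -13.47°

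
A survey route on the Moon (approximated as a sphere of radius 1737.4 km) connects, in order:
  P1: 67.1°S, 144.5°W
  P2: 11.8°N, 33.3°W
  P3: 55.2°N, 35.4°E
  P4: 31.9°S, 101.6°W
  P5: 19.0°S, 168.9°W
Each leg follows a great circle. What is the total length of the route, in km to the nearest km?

11538 km

Leg P1→P2: central angle 1.9030 rad, distance 3306.3 km.
Leg P2→P3: central angle 1.1909 rad, distance 2069.0 km.
Leg P3→P4: central angle 2.4788 rad, distance 4306.7 km.
Leg P4→P5: central angle 1.0681 rad, distance 1855.7 km.
Total: 3306.3 + 2069.0 + 4306.7 + 1855.7 ≈ 11538 km.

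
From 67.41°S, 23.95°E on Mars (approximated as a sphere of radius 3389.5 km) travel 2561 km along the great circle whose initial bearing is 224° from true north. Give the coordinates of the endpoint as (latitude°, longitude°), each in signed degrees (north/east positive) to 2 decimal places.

Angular distance δ = d/R = 2561/3389.5 = 0.75557 rad; initial bearing θ = 3.9095 rad.
sin φ₂ = sin φ₁ cos δ + cos φ₁ sin δ cos θ = (-0.9233)(0.7279) + (0.3841)(0.6857)(-0.7193) = -0.8615, so φ₂ = -59.49°.
Δλ = atan2(sin θ sin δ cos φ₁, cos δ − sin φ₁ sin φ₂) = atan2(-0.1830, -0.0675) = -110.258°.
λ₂ = 23.950° − 110.258° = -86.31°.

-59.49°, -86.31°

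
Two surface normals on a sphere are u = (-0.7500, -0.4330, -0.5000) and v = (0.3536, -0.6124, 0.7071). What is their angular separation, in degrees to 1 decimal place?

u·v = -0.3536; |u| = 1.0000, |v| = 1.0000.
cos θ = (u·v)/(|u||v|) = -0.3536, so θ = 110.7°.

110.7°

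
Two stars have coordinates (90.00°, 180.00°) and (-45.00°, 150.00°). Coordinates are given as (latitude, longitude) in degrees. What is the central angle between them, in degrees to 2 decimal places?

Let φ₁ = 1.5708 rad, φ₂ = -0.7854 rad, and Δλ = -0.5236 rad.
cos c = sin φ₁ sin φ₂ + cos φ₁ cos φ₂ cos Δλ = (1.0000)(-0.7071) + (0.0000)(0.7071)(0.8660) = -0.70711,
so c = arccos(-0.70711) = 2.35619 rad.
So the angular separation is 135.00°.

135.00°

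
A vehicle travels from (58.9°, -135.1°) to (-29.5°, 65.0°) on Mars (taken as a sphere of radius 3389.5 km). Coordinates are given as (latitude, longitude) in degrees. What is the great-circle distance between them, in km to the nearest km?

In radians: φ₁ = 1.0280, φ₂ = -0.5149, Δλ = -159.900° = -2.7908 rad.
cos c = sin φ₁ sin φ₂ + cos φ₁ cos φ₂ cos Δλ = (0.8563)(-0.4924) + (0.5165)(0.8704)(-0.9391) = -0.84383,
so c = arccos(-0.84383) = 2.57518 rad.
Distance = R·c = 3389.5 × 2.5752 ≈ 8729 km.

8729 km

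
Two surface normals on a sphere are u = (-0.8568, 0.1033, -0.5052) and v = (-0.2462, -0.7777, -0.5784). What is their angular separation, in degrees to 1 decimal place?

65.0°

u·v = 0.4228; |u| = 1.0000, |v| = 1.0000.
cos θ = (u·v)/(|u||v|) = 0.4228, so θ = 65.0°.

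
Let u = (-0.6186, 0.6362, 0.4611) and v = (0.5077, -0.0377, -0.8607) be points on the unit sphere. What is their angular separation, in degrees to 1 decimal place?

u·v = -0.7349; |u| = 1.0000, |v| = 1.0000.
cos θ = (u·v)/(|u||v|) = -0.7349, so θ = 137.3°.

137.3°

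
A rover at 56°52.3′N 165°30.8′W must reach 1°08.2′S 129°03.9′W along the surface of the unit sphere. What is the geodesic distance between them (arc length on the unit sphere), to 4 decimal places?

In radians: φ₁ = 0.9926, φ₂ = -0.0198, Δλ = 36.448° = 0.6361 rad.
cos c = sin φ₁ sin φ₂ + cos φ₁ cos φ₂ cos Δλ = (0.8374)(-0.0198) + (0.5465)(0.9998)(0.8044) = 0.42291,
so c = arccos(0.42291) = 1.13414 rad.
On the unit sphere the arc length equals the central angle: 1.1341.

1.1341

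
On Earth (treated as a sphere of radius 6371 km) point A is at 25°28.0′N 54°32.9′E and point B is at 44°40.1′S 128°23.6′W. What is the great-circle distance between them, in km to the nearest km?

17864 km

Let φ₁ = 0.4445 rad, φ₂ = -0.7796 rad, and Δλ = 3.0903 rad.
cos c = sin φ₁ sin φ₂ + cos φ₁ cos φ₂ cos Δλ = (0.4300)(-0.7030) + (0.9028)(0.7112)(-0.9987) = -0.94352,
so c = arccos(-0.94352) = 2.80390 rad.
Distance = R·c = 6371 × 2.8039 ≈ 17864 km.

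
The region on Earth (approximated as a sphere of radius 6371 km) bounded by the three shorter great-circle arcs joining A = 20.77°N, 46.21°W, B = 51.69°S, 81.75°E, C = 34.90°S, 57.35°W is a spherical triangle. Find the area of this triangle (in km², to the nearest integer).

38041663 km²

Side lengths (central angles): a = 1.5061, b = 0.9890, c = 2.2585 rad; semiperimeter s = 2.3768.
By l'Huilier's theorem, tan(E/4) = √[tan(s/2) tan((s−a)/2) tan((s−b)/2) tan((s−c)/2)], giving spherical excess E = 0.9372 rad.
Area = E·R² = 0.9372 × (6371)² ≈ 38041663 km².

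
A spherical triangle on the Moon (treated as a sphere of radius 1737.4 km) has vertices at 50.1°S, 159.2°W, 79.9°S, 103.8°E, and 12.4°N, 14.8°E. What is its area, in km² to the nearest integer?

Side lengths (central angles): a = 1.7808, b = 2.4780, c = 0.7354 rad; semiperimeter s = 2.4971.
By l'Huilier's theorem, tan(E/4) = √[tan(s/2) tan((s−a)/2) tan((s−b)/2) tan((s−c)/2)], giving spherical excess E = 0.4533 rad.
Area = E·R² = 0.4533 × (1737.4)² ≈ 1368187 km².

1368187 km²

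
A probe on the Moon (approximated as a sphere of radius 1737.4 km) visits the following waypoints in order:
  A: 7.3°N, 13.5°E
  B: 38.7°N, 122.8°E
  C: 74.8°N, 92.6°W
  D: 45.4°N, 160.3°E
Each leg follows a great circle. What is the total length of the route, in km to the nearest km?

6520 km

Leg A→B: central angle 1.7481 rad, distance 3037.2 km.
Leg B→C: central angle 1.1190 rad, distance 1944.2 km.
Leg C→D: central angle 0.8854 rad, distance 1538.3 km.
Total: 3037.2 + 1944.2 + 1538.3 ≈ 6520 km.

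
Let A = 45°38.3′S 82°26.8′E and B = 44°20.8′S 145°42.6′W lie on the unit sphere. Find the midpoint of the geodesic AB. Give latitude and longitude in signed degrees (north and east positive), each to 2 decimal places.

The central angle between A and B is δ = 1.4038 rad.
With f = 0.5, the slerp weights are sin((1−f)δ)/sin δ = 0.6548 and sin(fδ)/sin δ = 0.6548.
Weighted sum of the unit vectors: (0.6548)·(0.0919,0.6931,-0.7149) + (0.6548)·(-0.5908,-0.4029,-0.6990) = (-0.3267, 0.1900, -0.9258).
Converting back: φ = atan2(z, √(x²+y²)) = -67.79°, λ = atan2(y, x) = 149.81°.

-67.79°, 149.81°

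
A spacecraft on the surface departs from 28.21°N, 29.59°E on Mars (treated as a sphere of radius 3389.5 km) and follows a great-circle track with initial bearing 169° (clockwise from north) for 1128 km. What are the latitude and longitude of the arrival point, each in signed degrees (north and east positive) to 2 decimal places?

9.45°, 33.21°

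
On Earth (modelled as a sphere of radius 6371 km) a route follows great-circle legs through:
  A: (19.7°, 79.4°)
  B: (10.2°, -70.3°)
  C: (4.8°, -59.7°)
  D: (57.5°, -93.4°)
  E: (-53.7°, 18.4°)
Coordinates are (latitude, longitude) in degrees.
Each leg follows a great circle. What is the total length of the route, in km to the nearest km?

Leg A→B: central angle 2.4043 rad, distance 15318.1 km.
Leg B→C: central angle 0.2062 rad, distance 1313.4 km.
Leg C→D: central angle 1.0286 rad, distance 6553.2 km.
Leg D→E: central angle 2.4945 rad, distance 15892.5 km.
Total: 15318.1 + 1313.4 + 6553.2 + 15892.5 ≈ 39077 km.

39077 km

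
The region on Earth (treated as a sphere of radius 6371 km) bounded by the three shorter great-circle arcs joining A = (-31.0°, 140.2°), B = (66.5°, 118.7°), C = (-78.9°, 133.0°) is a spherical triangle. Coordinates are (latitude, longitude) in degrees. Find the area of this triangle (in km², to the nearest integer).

15374082 km²

Side lengths (central angles): a = 2.5419, b = 0.8378, c = 1.7257 rad; semiperimeter s = 2.5527.
By l'Huilier's theorem, tan(E/4) = √[tan(s/2) tan((s−a)/2) tan((s−b)/2) tan((s−c)/2)], giving spherical excess E = 0.3788 rad.
Area = E·R² = 0.3788 × (6371)² ≈ 15374082 km².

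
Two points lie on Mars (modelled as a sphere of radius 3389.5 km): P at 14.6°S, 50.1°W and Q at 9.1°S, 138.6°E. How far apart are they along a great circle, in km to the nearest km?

9156 km

Let φ₁ = -0.2548 rad, φ₂ = -0.1588 rad, and Δλ = -2.9897 rad.
Haversine: a = sin²(Δφ/2) + cos φ₁ cos φ₂ sin²(Δλ/2) = 0.0023 + (0.9677)(0.9874)(0.9942) = 0.95233.
Central angle c = 2·arcsin(√a) = 2.70140 rad.
Distance = R·c = 3389.5 × 2.7014 ≈ 9156 km.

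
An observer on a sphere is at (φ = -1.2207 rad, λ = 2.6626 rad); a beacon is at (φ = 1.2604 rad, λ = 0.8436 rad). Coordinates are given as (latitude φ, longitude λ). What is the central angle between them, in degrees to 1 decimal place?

157.0°

In radians: φ₁ = -1.2207, φ₂ = 1.2604, Δλ = -104.221° = -1.8190 rad.
Haversine: a = sin²(Δφ/2) + cos φ₁ cos φ₂ sin²(Δλ/2) = 0.8948 + (0.3430)(0.3054)(0.6228) = 0.96009.
Central angle c = 2·arcsin(√a) = 2.73935 rad.
So the angular separation is 157.0°.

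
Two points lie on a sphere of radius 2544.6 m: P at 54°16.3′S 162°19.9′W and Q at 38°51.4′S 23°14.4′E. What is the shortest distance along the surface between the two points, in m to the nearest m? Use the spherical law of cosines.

In radians: φ₁ = -0.9472, φ₂ = -0.6782, Δλ = -174.428° = -3.0443 rad.
cos c = sin φ₁ sin φ₂ + cos φ₁ cos φ₂ cos Δλ = (-0.8118)(-0.6274) + (0.5839)(0.7787)(-0.9953) = 0.05672,
so c = arccos(0.05672) = 1.51404 rad.
Distance = R·c = 2544.6 × 1.5140 ≈ 3853 m.

3853 m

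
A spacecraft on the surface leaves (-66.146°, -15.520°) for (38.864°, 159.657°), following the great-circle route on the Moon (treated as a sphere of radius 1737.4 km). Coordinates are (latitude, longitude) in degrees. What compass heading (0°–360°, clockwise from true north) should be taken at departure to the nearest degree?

With φ₁ = -1.1545, φ₂ = 0.6783, Δλ = 3.0574 rad, the forward-azimuth formula gives
θ = atan2( sin Δλ cos φ₂ , cos φ₁ sin φ₂ − sin φ₁ cos φ₂ cos Δλ ) = atan2(0.0655, -0.4558) = 171.83°.
So the initial bearing is 172°.

172°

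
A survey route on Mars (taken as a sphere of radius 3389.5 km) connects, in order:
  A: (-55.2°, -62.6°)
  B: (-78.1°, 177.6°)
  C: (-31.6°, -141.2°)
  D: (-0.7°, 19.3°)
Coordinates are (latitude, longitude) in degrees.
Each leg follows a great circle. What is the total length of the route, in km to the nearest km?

13871 km

Leg A→B: central angle 0.7302 rad, distance 2475.1 km.
Leg B→C: central angle 0.8699 rad, distance 2948.7 km.
Leg C→D: central angle 2.4921 rad, distance 8447.1 km.
Total: 2475.1 + 2948.7 + 8447.1 ≈ 13871 km.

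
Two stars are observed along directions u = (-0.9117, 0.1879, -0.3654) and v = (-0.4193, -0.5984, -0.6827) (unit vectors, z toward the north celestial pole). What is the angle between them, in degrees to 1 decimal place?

u·v = 0.5193; |u| = 1.0000, |v| = 1.0000.
cos θ = (u·v)/(|u||v|) = 0.5193, so θ = 58.7°.

58.7°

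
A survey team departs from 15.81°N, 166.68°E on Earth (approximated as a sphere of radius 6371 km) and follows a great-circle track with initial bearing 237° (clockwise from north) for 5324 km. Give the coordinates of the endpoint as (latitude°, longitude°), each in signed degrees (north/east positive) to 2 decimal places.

Angular distance δ = d/R = 5324/6371 = 0.83566 rad; initial bearing θ = 4.1364 rad.
sin φ₂ = sin φ₁ cos δ + cos φ₁ sin δ cos θ = (0.2724)(0.6707) + (0.9622)(0.7417)(-0.5446) = -0.2060, so φ₂ = -11.89°.
Δλ = atan2(sin θ sin δ cos φ₁, cos δ − sin φ₁ sin φ₂) = atan2(-0.5985, 0.7268) = -39.472°.
λ₂ = 166.680° − 39.472° = 127.21°.

-11.89°, 127.21°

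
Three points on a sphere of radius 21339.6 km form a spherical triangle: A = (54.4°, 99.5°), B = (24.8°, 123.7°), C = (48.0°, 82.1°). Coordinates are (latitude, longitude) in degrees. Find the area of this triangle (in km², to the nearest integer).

30153613 km²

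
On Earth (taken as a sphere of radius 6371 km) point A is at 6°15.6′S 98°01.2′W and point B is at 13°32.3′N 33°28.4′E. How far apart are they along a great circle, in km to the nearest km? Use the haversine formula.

14649 km

With latitudes φ₁ = -6.260°, φ₂ = 13.538° and longitude difference Δλ = 131.493°:
Haversine: a = sin²(Δφ/2) + cos φ₁ cos φ₂ sin²(Δλ/2) = 0.0296 + (0.9940)(0.9722)(0.8313) = 0.83290.
Central angle c = 2·arcsin(√a) = 2.29937 rad.
Distance = R·c = 6371 × 2.2994 ≈ 14649 km.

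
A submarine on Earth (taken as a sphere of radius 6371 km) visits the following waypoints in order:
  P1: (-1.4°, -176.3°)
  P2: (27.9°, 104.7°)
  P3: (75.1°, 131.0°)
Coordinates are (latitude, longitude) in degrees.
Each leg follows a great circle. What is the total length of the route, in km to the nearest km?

Leg P1→P2: central angle 1.4130 rad, distance 9002.2 km.
Leg P2→P3: central angle 0.8554 rad, distance 5449.7 km.
Total: 9002.2 + 5449.7 ≈ 14452 km.

14452 km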